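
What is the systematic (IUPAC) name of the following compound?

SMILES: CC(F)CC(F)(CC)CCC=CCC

7-ethyl-7,9-difluorodec-3-ene

The longest carbon chain that includes the multiple bond has 10 carbons, so the parent hydride is decane.
A C=C double bond in the chain gives the infix -ene-.
Choose the numbering such that numbering from this end puts the double bond at C-3 rather than C-7.
This places the double bond between C-3 and C-4; an ethyl group at C-7; fluoro groups at C-7 and C-9.
The substituents are ordered alphabetically, ignoring any di-/tri- multipliers.
Assembling the pieces gives 7-ethyl-7,9-difluorodec-3-ene.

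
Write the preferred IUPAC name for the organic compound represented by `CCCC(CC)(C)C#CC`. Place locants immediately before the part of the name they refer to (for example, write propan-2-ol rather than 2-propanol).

Counting along the main chain through the multiple bond gives 7 carbons: the parent is heptane.
There is one C≡C triple bond, indicated by the ending -yne.
The numbering direction is chosen so that numbering from this end puts the triple bond at C-2 rather than C-5.
That gives the triple bond between C-2 and C-3; an ethyl group at C-4; a methyl group at C-4.
The substituents are ordered alphabetically, ignoring any di-/tri- multipliers.
Putting it together: 4-ethyl-4-methylhept-2-yne.

4-ethyl-4-methylhept-2-yne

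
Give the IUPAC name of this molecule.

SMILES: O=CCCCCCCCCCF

Counting along the main chain through the –CHO group gives 10 carbons: the parent is decane.
The highest-priority functional group is an aldehyde (terminal –CHO), so the name ends in -al.
Number the chain so that the aldehyde carbon is C-1 by definition.
That gives a fluoro group at C-10.
Putting it together: 10-fluorodecanal.

10-fluorodecanal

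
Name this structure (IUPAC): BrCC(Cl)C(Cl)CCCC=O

7-bromo-5,6-dichloroheptanal

The longest carbon chain that includes the –CHO group has 7 carbons, so the parent hydride is heptane.
An aldehyde (terminal –CHO) is the principal characteristic group, giving the suffix -al.
Number the chain so that the aldehyde carbon is C-1 by definition.
With this numbering: a bromo group at C-7; chloro groups at C-5 and C-6.
Substituent prefixes are cited in alphabetical order (multiplying prefixes like di-/tri- are ignored for ordering).
Assembling the pieces gives 7-bromo-5,6-dichloroheptanal.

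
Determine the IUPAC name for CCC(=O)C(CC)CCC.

4-ethylheptan-3-one

The longest carbon chain that includes the carbonyl has 7 carbons, so the parent hydride is heptane.
A ketone (C=O on an internal carbon) is the principal characteristic group, giving the suffix -one.
Number the chain so that numbering from this end puts the carbonyl group at C-3 rather than C-5.
With this numbering: the carbonyl at C-3; an ethyl group at C-4.
Putting it together: 4-ethylheptan-3-one.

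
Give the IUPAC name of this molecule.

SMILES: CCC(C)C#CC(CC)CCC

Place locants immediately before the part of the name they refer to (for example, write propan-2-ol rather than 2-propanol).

6-ethyl-3-methylnon-4-yne

Counting along the main chain through the multiple bond gives 9 carbons: the parent is nonane.
A C≡C triple bond in the chain gives the infix -yne-.
Number the chain so that numbering from this end puts the triple bond at C-4 rather than C-5.
This places the triple bond between C-4 and C-5; an ethyl group at C-6; a methyl group at C-3.
The substituents are ordered alphabetically, ignoring any di-/tri- multipliers.
Assembling the pieces gives 6-ethyl-3-methylnon-4-yne.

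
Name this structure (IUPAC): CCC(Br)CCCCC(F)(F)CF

The longest continuous carbon chain has 9 atoms, so the parent hydride is nonane.
Number the chain so that the substituent locant set {1,2,2,7} is lower than {3,8,8,9} at the first point of difference.
This places a bromo group at C-7; fluoro groups at C-1 and C-2 (×2).
Prefixes are listed alphabetically: bromo, fluoro.
Assembling the pieces gives 7-bromo-1,2,2-trifluorononane.

7-bromo-1,2,2-trifluorononane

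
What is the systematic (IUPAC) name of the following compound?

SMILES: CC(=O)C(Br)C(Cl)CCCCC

The longest carbon chain that includes the carbonyl has 9 carbons, so the parent hydride is nonane.
The principal characteristic group is a ketone (C=O on an internal carbon), named with the suffix -one.
The numbering direction is chosen so that numbering from this end puts the carbonyl group at C-2 rather than C-8.
With this numbering: the carbonyl at C-2; a bromo group at C-3; a chloro group at C-4.
The substituents are ordered alphabetically, ignoring any di-/tri- multipliers.
Putting it together: 3-bromo-4-chlorononan-2-one.

3-bromo-4-chlorononan-2-one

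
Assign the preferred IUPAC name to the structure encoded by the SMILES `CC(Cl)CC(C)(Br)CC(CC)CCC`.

The parent chain contains 9 carbons (nonane).
Number the chain so that the substituent locant set {2,4,4,6} is lower than {4,6,6,8} at the first point of difference.
This places a bromo group at C-4; a chloro group at C-2; an ethyl group at C-6; a methyl group at C-4.
Prefixes are listed alphabetically: bromo, chloro, ethyl, methyl.
Putting it together: 4-bromo-2-chloro-6-ethyl-4-methylnonane.

4-bromo-2-chloro-6-ethyl-4-methylnonane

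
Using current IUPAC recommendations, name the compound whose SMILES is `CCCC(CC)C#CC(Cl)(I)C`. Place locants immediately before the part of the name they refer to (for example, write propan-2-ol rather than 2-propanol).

2-chloro-5-ethyl-2-iodooct-3-yne

The longest carbon chain that includes the multiple bond has 8 carbons, so the parent hydride is octane.
The chain contains a C≡C triple bond, so the unsaturation ending is -yne.
Number the chain so that numbering from this end puts the triple bond at C-3 rather than C-5.
That gives the triple bond between C-3 and C-4; a chloro group at C-2; an ethyl group at C-5; an iodo group at C-2.
Substituent prefixes are cited in alphabetical order (multiplying prefixes like di-/tri- are ignored for ordering).
Putting it together: 2-chloro-5-ethyl-2-iodooct-3-yne.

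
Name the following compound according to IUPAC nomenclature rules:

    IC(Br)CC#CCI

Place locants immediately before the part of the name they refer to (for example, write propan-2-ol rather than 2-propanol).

5-bromo-1,5-diiodopent-2-yne

Counting along the main chain through the multiple bond gives 5 carbons: the parent is pentane.
There is one C≡C triple bond, indicated by the ending -yne.
Choose the numbering such that numbering from this end puts the triple bond at C-2 rather than C-3.
With this numbering: the triple bond between C-2 and C-3; a bromo group at C-5; iodo groups at C-1 and C-5.
The substituents are ordered alphabetically, ignoring any di-/tri- multipliers.
The name is 5-bromo-1,5-diiodopent-2-yne.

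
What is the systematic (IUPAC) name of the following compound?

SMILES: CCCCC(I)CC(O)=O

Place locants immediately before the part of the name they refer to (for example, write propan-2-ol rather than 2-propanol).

The longest carbon chain that includes the –COOH group has 7 carbons, so the parent hydride is heptane.
The principal characteristic group is a carboxylic acid (terminal –COOH), named with the suffix -oic acid.
The numbering direction is chosen so that the carboxylic acid carbon is C-1 by definition.
This places an iodo group at C-3.
Putting it together: 3-iodoheptanoic acid.

3-iodoheptanoic acid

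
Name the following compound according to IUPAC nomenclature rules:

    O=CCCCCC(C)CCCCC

The longest chain bearing the –CHO group is 11 carbons long (undecane).
The principal characteristic group is an aldehyde (terminal –CHO), named with the suffix -al.
The numbering direction is chosen so that the aldehyde carbon is C-1 by definition.
This places a methyl group at C-6.
Putting it together: 6-methylundecanal.

6-methylundecanal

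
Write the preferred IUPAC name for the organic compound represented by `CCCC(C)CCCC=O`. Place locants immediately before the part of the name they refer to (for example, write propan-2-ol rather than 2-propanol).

The longest carbon chain that includes the –CHO group has 8 carbons, so the parent hydride is octane.
The principal characteristic group is an aldehyde (terminal –CHO), named with the suffix -al.
Number the chain so that the aldehyde carbon is C-1 by definition.
This places a methyl group at C-5.
Assembling the pieces gives 5-methyloctanal.

5-methyloctanal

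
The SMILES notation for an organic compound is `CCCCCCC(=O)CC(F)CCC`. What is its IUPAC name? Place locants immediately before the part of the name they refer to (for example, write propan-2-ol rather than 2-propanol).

The longest carbon chain that includes the carbonyl has 12 carbons, so the parent hydride is dodecane.
The highest-priority functional group is a ketone (C=O on an internal carbon), so the name ends in -one.
Number the chain so that numbering from this end puts the carbonyl group at C-6 rather than C-7.
With this numbering: the carbonyl at C-6; a fluoro group at C-4.
The name is 4-fluorododecan-6-one.

4-fluorododecan-6-one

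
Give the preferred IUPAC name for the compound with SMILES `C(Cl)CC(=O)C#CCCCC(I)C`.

1-chloro-9-iododec-4-yn-3-one

The longest chain bearing the carbonyl and the multiple bond is 10 carbons long (decane).
The highest-priority functional group is a ketone (C=O on an internal carbon), so the name ends in -one.
There is one C≡C triple bond, indicated by the ending -yne.
Number the chain so that numbering from this end puts the carbonyl group at C-3 rather than C-8.
This places the carbonyl at C-3; the triple bond between C-4 and C-5; a chloro group at C-1; an iodo group at C-9.
Prefixes are listed alphabetically: chloro, iodo.
Assembling the pieces gives 1-chloro-9-iododec-4-yn-3-one.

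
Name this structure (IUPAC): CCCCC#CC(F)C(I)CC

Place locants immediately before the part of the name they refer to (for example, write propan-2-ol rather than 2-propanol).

The longest carbon chain that includes the multiple bond has 10 carbons, so the parent hydride is decane.
A C≡C triple bond in the chain gives the infix -yne-.
The numbering direction is chosen so that the substituent locant set {3,4} is lower than {7,8} at the first point of difference.
This places the triple bond between C-5 and C-6; a fluoro group at C-4; an iodo group at C-3.
The substituents are ordered alphabetically, ignoring any di-/tri- multipliers.
Putting it together: 4-fluoro-3-iododec-5-yne.

4-fluoro-3-iododec-5-yne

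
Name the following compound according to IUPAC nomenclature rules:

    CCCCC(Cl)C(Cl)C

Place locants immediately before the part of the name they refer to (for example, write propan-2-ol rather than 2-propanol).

The longest carbon chain is 7 atoms: the parent is heptane.
Number the chain so that the substituent locant set {2,3} is lower than {5,6} at the first point of difference.
This places chloro groups at C-2 and C-3.
Putting it together: 2,3-dichloroheptane.

2,3-dichloroheptane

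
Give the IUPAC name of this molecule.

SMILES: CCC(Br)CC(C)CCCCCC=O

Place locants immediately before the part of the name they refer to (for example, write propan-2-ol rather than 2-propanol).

The longest carbon chain that includes the –CHO group has 11 carbons, so the parent hydride is undecane.
An aldehyde (terminal –CHO) is the principal characteristic group, giving the suffix -al.
Choose the numbering such that the aldehyde carbon is C-1 by definition.
That gives a bromo group at C-9; a methyl group at C-7.
Prefixes are listed alphabetically: bromo, methyl.
The name is 9-bromo-7-methylundecanal.

9-bromo-7-methylundecanal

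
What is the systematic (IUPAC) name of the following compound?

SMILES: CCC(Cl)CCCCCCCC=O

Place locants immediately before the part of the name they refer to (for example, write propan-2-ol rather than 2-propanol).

The longest chain bearing the –CHO group is 11 carbons long (undecane).
An aldehyde (terminal –CHO) is the principal characteristic group, giving the suffix -al.
The numbering direction is chosen so that the aldehyde carbon is C-1 by definition.
That gives a chloro group at C-9.
The name is 9-chloroundecanal.

9-chloroundecanal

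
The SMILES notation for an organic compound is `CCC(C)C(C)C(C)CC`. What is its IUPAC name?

3,4,5-trimethylheptane

The longest continuous carbon chain has 7 atoms, so the parent hydride is heptane.
Numbering from either end gives identical locants here.
That gives methyl groups at C-3 and C-4 and C-5.
Putting it together: 3,4,5-trimethylheptane.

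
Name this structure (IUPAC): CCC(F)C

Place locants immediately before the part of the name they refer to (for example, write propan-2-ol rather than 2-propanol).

The longest carbon chain is 4 atoms: the parent is butane.
Number the chain so that the substituent locant set {2} is lower than {3} at the first point of difference.
This places a fluoro group at C-2.
The name is 2-fluorobutane.

2-fluorobutane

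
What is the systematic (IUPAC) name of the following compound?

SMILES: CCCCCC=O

hexanal

The longest carbon chain that includes the –CHO group has 6 carbons, so the parent hydride is hexane.
The highest-priority functional group is an aldehyde (terminal –CHO), so the name ends in -al.
The numbering direction is chosen so that the aldehyde carbon is C-1 by definition.
Assembling the pieces gives hexanal.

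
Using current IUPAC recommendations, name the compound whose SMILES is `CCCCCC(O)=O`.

The longest chain bearing the –COOH group is 6 carbons long (hexane).
The highest-priority functional group is a carboxylic acid (terminal –COOH), so the name ends in -oic acid.
Choose the numbering such that the carboxylic acid carbon is C-1 by definition.
Putting it together: hexanoic acid.

hexanoic acid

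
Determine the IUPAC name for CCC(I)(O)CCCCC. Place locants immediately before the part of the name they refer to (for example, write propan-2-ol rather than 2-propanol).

3-iodooctan-3-ol

The longest carbon chain that includes the –OH group has 8 carbons, so the parent hydride is octane.
The highest-priority functional group is an alcohol (–OH), so the name ends in -ol.
Number the chain so that numbering from this end puts the hydroxyl group at C-3 rather than C-6.
With this numbering: the hydroxyl at C-3; an iodo group at C-3.
Assembling the pieces gives 3-iodooctan-3-ol.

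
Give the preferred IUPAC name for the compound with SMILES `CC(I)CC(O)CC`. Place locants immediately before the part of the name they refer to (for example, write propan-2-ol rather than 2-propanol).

5-iodohexan-3-ol

Counting along the main chain through the –OH group gives 6 carbons: the parent is hexane.
The principal characteristic group is an alcohol (–OH), named with the suffix -ol.
Number the chain so that numbering from this end puts the hydroxyl group at C-3 rather than C-4.
This places the hydroxyl at C-3; an iodo group at C-5.
Putting it together: 5-iodohexan-3-ol.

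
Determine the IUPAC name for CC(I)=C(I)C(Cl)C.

The longest chain bearing the multiple bond is 5 carbons long (pentane).
A C=C double bond in the chain gives the infix -ene-.
The numbering direction is chosen so that numbering from this end puts the double bond at C-2 rather than C-3.
That gives the double bond between C-2 and C-3; a chloro group at C-4; iodo groups at C-2 and C-3.
Substituent prefixes are cited in alphabetical order (multiplying prefixes like di-/tri- are ignored for ordering).
The name is 4-chloro-2,3-diiodopent-2-ene.

4-chloro-2,3-diiodopent-2-ene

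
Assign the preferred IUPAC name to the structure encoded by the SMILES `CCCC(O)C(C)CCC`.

Counting along the main chain through the –OH group gives 8 carbons: the parent is octane.
The highest-priority functional group is an alcohol (–OH), so the name ends in -ol.
Choose the numbering such that numbering from this end puts the hydroxyl group at C-4 rather than C-5.
With this numbering: the hydroxyl at C-4; a methyl group at C-5.
Assembling the pieces gives 5-methyloctan-4-ol.

5-methyloctan-4-ol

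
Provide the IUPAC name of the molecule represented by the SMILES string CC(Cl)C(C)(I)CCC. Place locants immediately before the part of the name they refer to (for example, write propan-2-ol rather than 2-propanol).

2-chloro-3-iodo-3-methylhexane

The parent chain contains 6 carbons (hexane).
Number the chain so that the substituent locant set {2,3,3} is lower than {4,4,5} at the first point of difference.
That gives a chloro group at C-2; an iodo group at C-3; a methyl group at C-3.
The substituents are ordered alphabetically, ignoring any di-/tri- multipliers.
Assembling the pieces gives 2-chloro-3-iodo-3-methylhexane.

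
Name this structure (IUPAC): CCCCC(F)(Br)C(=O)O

2-bromo-2-fluorohexanoic acid

Counting along the main chain through the –COOH group gives 6 carbons: the parent is hexane.
A carboxylic acid (terminal –COOH) is the principal characteristic group, giving the suffix -oic acid.
Number the chain so that the carboxylic acid carbon is C-1 by definition.
That gives a bromo group at C-2; a fluoro group at C-2.
Substituent prefixes are cited in alphabetical order (multiplying prefixes like di-/tri- are ignored for ordering).
Putting it together: 2-bromo-2-fluorohexanoic acid.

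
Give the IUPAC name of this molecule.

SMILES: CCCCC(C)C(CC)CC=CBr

1-bromo-4-ethyl-5-methylnon-1-ene

The longest carbon chain that includes the multiple bond has 9 carbons, so the parent hydride is nonane.
The chain contains a C=C double bond, so the unsaturation ending is -ene.
Number the chain so that numbering from this end puts the double bond at C-1 rather than C-8.
With this numbering: the double bond between C-1 and C-2; a bromo group at C-1; an ethyl group at C-4; a methyl group at C-5.
The substituents are ordered alphabetically, ignoring any di-/tri- multipliers.
The name is 1-bromo-4-ethyl-5-methylnon-1-ene.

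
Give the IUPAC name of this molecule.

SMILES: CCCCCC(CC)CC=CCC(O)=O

Counting along the main chain through the –COOH group and the multiple bond gives 11 carbons: the parent is undecane.
The highest-priority functional group is a carboxylic acid (terminal –COOH), so the name ends in -oic acid.
There is one C=C double bond, indicated by the ending -ene.
Choose the numbering such that the carboxylic acid carbon is C-1 by definition.
That gives the double bond between C-3 and C-4; an ethyl group at C-6.
Putting it together: 6-ethylundec-3-enoic acid.

6-ethylundec-3-enoic acid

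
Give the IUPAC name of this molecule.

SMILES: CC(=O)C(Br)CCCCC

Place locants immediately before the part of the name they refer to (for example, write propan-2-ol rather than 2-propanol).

3-bromooctan-2-one

The longest chain bearing the carbonyl is 8 carbons long (octane).
A ketone (C=O on an internal carbon) is the principal characteristic group, giving the suffix -one.
Choose the numbering such that numbering from this end puts the carbonyl group at C-2 rather than C-7.
With this numbering: the carbonyl at C-2; a bromo group at C-3.
The name is 3-bromooctan-2-one.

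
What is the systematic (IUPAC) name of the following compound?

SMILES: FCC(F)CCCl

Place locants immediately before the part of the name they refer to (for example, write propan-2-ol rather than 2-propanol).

The longest continuous carbon chain has 4 atoms, so the parent hydride is butane.
The numbering direction is chosen so that the substituent locant set {1,2,4} is lower than {1,3,4} at the first point of difference.
With this numbering: a chloro group at C-4; fluoro groups at C-1 and C-2.
Substituent prefixes are cited in alphabetical order (multiplying prefixes like di-/tri- are ignored for ordering).
Putting it together: 4-chloro-1,2-difluorobutane.

4-chloro-1,2-difluorobutane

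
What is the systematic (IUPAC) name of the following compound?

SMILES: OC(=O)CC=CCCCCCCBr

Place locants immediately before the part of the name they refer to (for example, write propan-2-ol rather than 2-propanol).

10-bromodec-3-enoic acid

Counting along the main chain through the –COOH group and the multiple bond gives 10 carbons: the parent is decane.
The principal characteristic group is a carboxylic acid (terminal –COOH), named with the suffix -oic acid.
There is one C=C double bond, indicated by the ending -ene.
The numbering direction is chosen so that the carboxylic acid carbon is C-1 by definition.
With this numbering: the double bond between C-3 and C-4; a bromo group at C-10.
The name is 10-bromodec-3-enoic acid.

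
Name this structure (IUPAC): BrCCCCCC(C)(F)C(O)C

8-bromo-3-fluoro-3-methyloctan-2-ol

The longest carbon chain that includes the –OH group has 8 carbons, so the parent hydride is octane.
An alcohol (–OH) is the principal characteristic group, giving the suffix -ol.
The numbering direction is chosen so that numbering from this end puts the hydroxyl group at C-2 rather than C-7.
That gives the hydroxyl at C-2; a bromo group at C-8; a fluoro group at C-3; a methyl group at C-3.
Substituent prefixes are cited in alphabetical order (multiplying prefixes like di-/tri- are ignored for ordering).
The name is 8-bromo-3-fluoro-3-methyloctan-2-ol.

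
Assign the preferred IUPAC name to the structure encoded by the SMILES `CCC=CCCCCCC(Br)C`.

The longest chain bearing the multiple bond is 11 carbons long (undecane).
A C=C double bond in the chain gives the infix -ene-.
Choose the numbering such that numbering from this end puts the double bond at C-3 rather than C-8.
This places the double bond between C-3 and C-4; a bromo group at C-10.
Putting it together: 10-bromoundec-3-ene.

10-bromoundec-3-ene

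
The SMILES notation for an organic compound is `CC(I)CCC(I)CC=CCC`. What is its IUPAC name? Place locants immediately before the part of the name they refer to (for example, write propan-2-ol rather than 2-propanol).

The longest carbon chain that includes the multiple bond has 10 carbons, so the parent hydride is decane.
There is one C=C double bond, indicated by the ending -ene.
Number the chain so that numbering from this end puts the double bond at C-3 rather than C-7.
With this numbering: the double bond between C-3 and C-4; iodo groups at C-6 and C-9.
The name is 6,9-diiododec-3-ene.

6,9-diiododec-3-ene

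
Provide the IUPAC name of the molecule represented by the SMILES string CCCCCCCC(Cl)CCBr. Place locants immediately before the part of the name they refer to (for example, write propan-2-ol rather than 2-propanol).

1-bromo-3-chlorodecane

The longest carbon chain is 10 atoms: the parent is decane.
Choose the numbering such that the substituent locant set {1,3} is lower than {8,10} at the first point of difference.
With this numbering: a bromo group at C-1; a chloro group at C-3.
Prefixes are listed alphabetically: bromo, chloro.
The name is 1-bromo-3-chlorodecane.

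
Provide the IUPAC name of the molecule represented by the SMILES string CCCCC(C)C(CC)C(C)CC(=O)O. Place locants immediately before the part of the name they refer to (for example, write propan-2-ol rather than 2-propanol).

4-ethyl-3,5-dimethylnonanoic acid

Counting along the main chain through the –COOH group gives 9 carbons: the parent is nonane.
The principal characteristic group is a carboxylic acid (terminal –COOH), named with the suffix -oic acid.
Number the chain so that the carboxylic acid carbon is C-1 by definition.
That gives an ethyl group at C-4; methyl groups at C-3 and C-5.
Substituent prefixes are cited in alphabetical order (multiplying prefixes like di-/tri- are ignored for ordering).
The name is 4-ethyl-3,5-dimethylnonanoic acid.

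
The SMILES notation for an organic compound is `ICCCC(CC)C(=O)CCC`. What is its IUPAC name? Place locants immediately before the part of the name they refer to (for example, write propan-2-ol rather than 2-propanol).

Counting along the main chain through the carbonyl gives 8 carbons: the parent is octane.
A ketone (C=O on an internal carbon) is the principal characteristic group, giving the suffix -one.
Choose the numbering such that numbering from this end puts the carbonyl group at C-4 rather than C-5.
With this numbering: the carbonyl at C-4; an ethyl group at C-5; an iodo group at C-8.
Substituent prefixes are cited in alphabetical order (multiplying prefixes like di-/tri- are ignored for ordering).
Assembling the pieces gives 5-ethyl-8-iodooctan-4-one.

5-ethyl-8-iodooctan-4-one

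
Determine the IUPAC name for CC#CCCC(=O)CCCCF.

Counting along the main chain through the carbonyl and the multiple bond gives 10 carbons: the parent is decane.
The highest-priority functional group is a ketone (C=O on an internal carbon), so the name ends in -one.
The chain contains a C≡C triple bond, so the unsaturation ending is -yne.
Number the chain so that numbering from this end puts the carbonyl group at C-5 rather than C-6.
That gives the carbonyl at C-5; the triple bond between C-8 and C-9; a fluoro group at C-1.
Putting it together: 1-fluorodec-8-yn-5-one.

1-fluorodec-8-yn-5-one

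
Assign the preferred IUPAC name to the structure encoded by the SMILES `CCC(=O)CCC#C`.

The longest chain bearing the carbonyl and the multiple bond is 7 carbons long (heptane).
The highest-priority functional group is a ketone (C=O on an internal carbon), so the name ends in -one.
There is one C≡C triple bond, indicated by the ending -yne.
Choose the numbering such that numbering from this end puts the carbonyl group at C-3 rather than C-5.
That gives the carbonyl at C-3; the triple bond between C-6 and C-7.
Assembling the pieces gives hept-6-yn-3-one.

hept-6-yn-3-one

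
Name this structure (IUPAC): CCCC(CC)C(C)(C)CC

The parent chain contains 7 carbons (heptane).
Number the chain so that the substituent locant set {3,3,4} is lower than {4,5,5} at the first point of difference.
This places an ethyl group at C-4; two methyl groups at C-3.
Prefixes are listed alphabetically: ethyl, methyl.
The name is 4-ethyl-3,3-dimethylheptane.

4-ethyl-3,3-dimethylheptane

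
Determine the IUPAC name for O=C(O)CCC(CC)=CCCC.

The longest chain bearing the –COOH group and the multiple bond is 8 carbons long (octane).
The highest-priority functional group is a carboxylic acid (terminal –COOH), so the name ends in -oic acid.
There is one C=C double bond, indicated by the ending -ene.
The numbering direction is chosen so that the carboxylic acid carbon is C-1 by definition.
With this numbering: the double bond between C-4 and C-5; an ethyl group at C-4.
Assembling the pieces gives 4-ethyloct-4-enoic acid.

4-ethyloct-4-enoic acid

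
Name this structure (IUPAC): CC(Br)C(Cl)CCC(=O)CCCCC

The longest carbon chain that includes the carbonyl has 11 carbons, so the parent hydride is undecane.
A ketone (C=O on an internal carbon) is the principal characteristic group, giving the suffix -one.
The numbering direction is chosen so that the substituent locant set {2,3} is lower than {9,10} at the first point of difference.
With this numbering: the carbonyl at C-6; a bromo group at C-2; a chloro group at C-3.
The substituents are ordered alphabetically, ignoring any di-/tri- multipliers.
Putting it together: 2-bromo-3-chloroundecan-6-one.

2-bromo-3-chloroundecan-6-one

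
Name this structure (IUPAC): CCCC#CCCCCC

dec-4-yne

The longest chain bearing the multiple bond is 10 carbons long (decane).
A C≡C triple bond in the chain gives the infix -yne-.
Number the chain so that numbering from this end puts the triple bond at C-4 rather than C-6.
That gives the triple bond between C-4 and C-5.
Assembling the pieces gives dec-4-yne.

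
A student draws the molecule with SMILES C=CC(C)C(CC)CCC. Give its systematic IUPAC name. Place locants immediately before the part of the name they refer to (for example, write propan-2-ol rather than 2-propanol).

4-ethyl-3-methylhept-1-ene

Counting along the main chain through the multiple bond gives 7 carbons: the parent is heptane.
A C=C double bond in the chain gives the infix -ene-.
Choose the numbering such that numbering from this end puts the double bond at C-1 rather than C-6.
This places the double bond between C-1 and C-2; an ethyl group at C-4; a methyl group at C-3.
The substituents are ordered alphabetically, ignoring any di-/tri- multipliers.
The name is 4-ethyl-3-methylhept-1-ene.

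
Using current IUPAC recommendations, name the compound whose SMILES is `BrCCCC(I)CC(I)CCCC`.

1-bromo-4,6-diiododecane

The longest carbon chain is 10 atoms: the parent is decane.
Number the chain so that the substituent locant set {1,4,6} is lower than {5,7,10} at the first point of difference.
This places a bromo group at C-1; iodo groups at C-4 and C-6.
Substituent prefixes are cited in alphabetical order (multiplying prefixes like di-/tri- are ignored for ordering).
Putting it together: 1-bromo-4,6-diiododecane.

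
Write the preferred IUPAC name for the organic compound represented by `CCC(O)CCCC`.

heptan-3-ol

The longest carbon chain that includes the –OH group has 7 carbons, so the parent hydride is heptane.
The highest-priority functional group is an alcohol (–OH), so the name ends in -ol.
Choose the numbering such that numbering from this end puts the hydroxyl group at C-3 rather than C-5.
This places the hydroxyl at C-3.
Assembling the pieces gives heptan-3-ol.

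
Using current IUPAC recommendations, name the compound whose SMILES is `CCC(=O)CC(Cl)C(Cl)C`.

The longest carbon chain that includes the carbonyl has 7 carbons, so the parent hydride is heptane.
A ketone (C=O on an internal carbon) is the principal characteristic group, giving the suffix -one.
The numbering direction is chosen so that numbering from this end puts the carbonyl group at C-3 rather than C-5.
With this numbering: the carbonyl at C-3; chloro groups at C-5 and C-6.
The name is 5,6-dichloroheptan-3-one.

5,6-dichloroheptan-3-one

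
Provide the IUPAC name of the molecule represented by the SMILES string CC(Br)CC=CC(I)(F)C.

Counting along the main chain through the multiple bond gives 7 carbons: the parent is heptane.
A C=C double bond in the chain gives the infix -ene-.
Number the chain so that numbering from this end puts the double bond at C-3 rather than C-4.
This places the double bond between C-3 and C-4; a bromo group at C-6; a fluoro group at C-2; an iodo group at C-2.
Substituent prefixes are cited in alphabetical order (multiplying prefixes like di-/tri- are ignored for ordering).
Putting it together: 6-bromo-2-fluoro-2-iodohept-3-ene.

6-bromo-2-fluoro-2-iodohept-3-ene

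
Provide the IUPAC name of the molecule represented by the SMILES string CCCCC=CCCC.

Counting along the main chain through the multiple bond gives 9 carbons: the parent is nonane.
There is one C=C double bond, indicated by the ending -ene.
The numbering direction is chosen so that numbering from this end puts the double bond at C-4 rather than C-5.
This places the double bond between C-4 and C-5.
The name is non-4-ene.

non-4-ene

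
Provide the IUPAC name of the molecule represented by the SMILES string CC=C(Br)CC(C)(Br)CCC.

3,5-dibromo-5-methyloct-2-ene

The longest carbon chain that includes the multiple bond has 8 carbons, so the parent hydride is octane.
The chain contains a C=C double bond, so the unsaturation ending is -ene.
The numbering direction is chosen so that numbering from this end puts the double bond at C-2 rather than C-6.
That gives the double bond between C-2 and C-3; bromo groups at C-3 and C-5; a methyl group at C-5.
Substituent prefixes are cited in alphabetical order (multiplying prefixes like di-/tri- are ignored for ordering).
The name is 3,5-dibromo-5-methyloct-2-ene.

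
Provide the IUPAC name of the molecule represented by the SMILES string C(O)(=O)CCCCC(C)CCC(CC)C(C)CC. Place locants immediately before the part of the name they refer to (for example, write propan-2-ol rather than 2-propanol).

The longest chain bearing the –COOH group is 12 carbons long (dodecane).
A carboxylic acid (terminal –COOH) is the principal characteristic group, giving the suffix -oic acid.
Choose the numbering such that the carboxylic acid carbon is C-1 by definition.
That gives an ethyl group at C-9; methyl groups at C-6 and C-10.
Prefixes are listed alphabetically: ethyl, methyl.
The name is 9-ethyl-6,10-dimethyldodecanoic acid.

9-ethyl-6,10-dimethyldodecanoic acid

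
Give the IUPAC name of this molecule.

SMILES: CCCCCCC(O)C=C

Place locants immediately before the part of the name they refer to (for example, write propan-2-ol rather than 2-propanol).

The longest chain bearing the –OH group and the multiple bond is 9 carbons long (nonane).
An alcohol (–OH) is the principal characteristic group, giving the suffix -ol.
The chain contains a C=C double bond, so the unsaturation ending is -ene.
Number the chain so that numbering from this end puts the hydroxyl group at C-3 rather than C-7.
With this numbering: the hydroxyl at C-3; the double bond between C-1 and C-2.
The name is non-1-en-3-ol.

non-1-en-3-ol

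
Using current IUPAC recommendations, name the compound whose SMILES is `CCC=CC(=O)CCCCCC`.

The longest chain bearing the carbonyl and the multiple bond is 11 carbons long (undecane).
The highest-priority functional group is a ketone (C=O on an internal carbon), so the name ends in -one.
The chain contains a C=C double bond, so the unsaturation ending is -ene.
Number the chain so that numbering from this end puts the carbonyl group at C-5 rather than C-7.
That gives the carbonyl at C-5; the double bond between C-3 and C-4.
The name is undec-3-en-5-one.

undec-3-en-5-one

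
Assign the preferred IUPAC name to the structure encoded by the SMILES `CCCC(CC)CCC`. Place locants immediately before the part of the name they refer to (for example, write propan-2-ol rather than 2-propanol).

The longest carbon chain is 7 atoms: the parent is heptane.
The molecule is symmetric, so either numbering direction gives the same locants.
With this numbering: an ethyl group at C-4.
The name is 4-ethylheptane.

4-ethylheptane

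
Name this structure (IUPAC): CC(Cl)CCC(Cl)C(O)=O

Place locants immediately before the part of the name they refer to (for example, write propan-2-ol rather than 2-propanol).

2,5-dichlorohexanoic acid

The longest carbon chain that includes the –COOH group has 6 carbons, so the parent hydride is hexane.
The principal characteristic group is a carboxylic acid (terminal –COOH), named with the suffix -oic acid.
Number the chain so that the carboxylic acid carbon is C-1 by definition.
That gives chloro groups at C-2 and C-5.
Assembling the pieces gives 2,5-dichlorohexanoic acid.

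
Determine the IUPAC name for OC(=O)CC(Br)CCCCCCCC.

The longest chain bearing the –COOH group is 11 carbons long (undecane).
The highest-priority functional group is a carboxylic acid (terminal –COOH), so the name ends in -oic acid.
The numbering direction is chosen so that the carboxylic acid carbon is C-1 by definition.
That gives a bromo group at C-3.
The name is 3-bromoundecanoic acid.

3-bromoundecanoic acid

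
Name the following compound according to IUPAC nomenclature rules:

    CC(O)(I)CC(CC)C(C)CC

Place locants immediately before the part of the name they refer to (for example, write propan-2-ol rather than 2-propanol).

Counting along the main chain through the –OH group gives 7 carbons: the parent is heptane.
The highest-priority functional group is an alcohol (–OH), so the name ends in -ol.
The numbering direction is chosen so that numbering from this end puts the hydroxyl group at C-2 rather than C-6.
This places the hydroxyl at C-2; an ethyl group at C-4; an iodo group at C-2; a methyl group at C-5.
Prefixes are listed alphabetically: ethyl, iodo, methyl.
Putting it together: 4-ethyl-2-iodo-5-methylheptan-2-ol.

4-ethyl-2-iodo-5-methylheptan-2-ol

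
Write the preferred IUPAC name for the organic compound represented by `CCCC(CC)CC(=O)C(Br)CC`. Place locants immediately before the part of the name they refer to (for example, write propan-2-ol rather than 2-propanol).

3-bromo-6-ethylnonan-4-one

Counting along the main chain through the carbonyl gives 9 carbons: the parent is nonane.
The principal characteristic group is a ketone (C=O on an internal carbon), named with the suffix -one.
Number the chain so that numbering from this end puts the carbonyl group at C-4 rather than C-6.
This places the carbonyl at C-4; a bromo group at C-3; an ethyl group at C-6.
Prefixes are listed alphabetically: bromo, ethyl.
Assembling the pieces gives 3-bromo-6-ethylnonan-4-one.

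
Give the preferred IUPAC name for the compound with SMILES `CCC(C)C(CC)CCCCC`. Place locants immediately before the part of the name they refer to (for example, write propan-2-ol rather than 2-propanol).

4-ethyl-3-methylnonane

The longest continuous carbon chain has 9 atoms, so the parent hydride is nonane.
Choose the numbering such that the substituent locant set {3,4} is lower than {6,7} at the first point of difference.
This places an ethyl group at C-4; a methyl group at C-3.
The substituents are ordered alphabetically, ignoring any di-/tri- multipliers.
Putting it together: 4-ethyl-3-methylnonane.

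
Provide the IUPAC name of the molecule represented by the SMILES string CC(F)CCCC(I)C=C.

Counting along the main chain through the multiple bond gives 8 carbons: the parent is octane.
The chain contains a C=C double bond, so the unsaturation ending is -ene.
The numbering direction is chosen so that numbering from this end puts the double bond at C-1 rather than C-7.
That gives the double bond between C-1 and C-2; a fluoro group at C-7; an iodo group at C-3.
Substituent prefixes are cited in alphabetical order (multiplying prefixes like di-/tri- are ignored for ordering).
Putting it together: 7-fluoro-3-iodooct-1-ene.

7-fluoro-3-iodooct-1-ene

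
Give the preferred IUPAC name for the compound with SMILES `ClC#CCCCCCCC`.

Counting along the main chain through the multiple bond gives 9 carbons: the parent is nonane.
The chain contains a C≡C triple bond, so the unsaturation ending is -yne.
The numbering direction is chosen so that numbering from this end puts the triple bond at C-1 rather than C-8.
That gives the triple bond between C-1 and C-2; a chloro group at C-1.
Assembling the pieces gives 1-chloronon-1-yne.

1-chloronon-1-yne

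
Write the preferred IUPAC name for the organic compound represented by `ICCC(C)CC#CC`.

7-iodo-5-methylhept-2-yne

Counting along the main chain through the multiple bond gives 7 carbons: the parent is heptane.
There is one C≡C triple bond, indicated by the ending -yne.
Number the chain so that numbering from this end puts the triple bond at C-2 rather than C-5.
With this numbering: the triple bond between C-2 and C-3; an iodo group at C-7; a methyl group at C-5.
Substituent prefixes are cited in alphabetical order (multiplying prefixes like di-/tri- are ignored for ordering).
The name is 7-iodo-5-methylhept-2-yne.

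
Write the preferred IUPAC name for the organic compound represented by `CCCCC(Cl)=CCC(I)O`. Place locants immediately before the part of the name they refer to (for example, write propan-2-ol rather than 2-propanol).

4-chloro-1-iodooct-3-en-1-ol

Counting along the main chain through the –OH group and the multiple bond gives 8 carbons: the parent is octane.
The highest-priority functional group is an alcohol (–OH), so the name ends in -ol.
There is one C=C double bond, indicated by the ending -ene.
The numbering direction is chosen so that numbering from this end puts the hydroxyl group at C-1 rather than C-8.
That gives the hydroxyl at C-1; the double bond between C-3 and C-4; a chloro group at C-4; an iodo group at C-1.
The substituents are ordered alphabetically, ignoring any di-/tri- multipliers.
Assembling the pieces gives 4-chloro-1-iodooct-3-en-1-ol.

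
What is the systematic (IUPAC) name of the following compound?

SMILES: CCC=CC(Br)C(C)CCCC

5-bromo-6-methyldec-3-ene

Counting along the main chain through the multiple bond gives 10 carbons: the parent is decane.
A C=C double bond in the chain gives the infix -ene-.
Number the chain so that numbering from this end puts the double bond at C-3 rather than C-7.
This places the double bond between C-3 and C-4; a bromo group at C-5; a methyl group at C-6.
Prefixes are listed alphabetically: bromo, methyl.
Assembling the pieces gives 5-bromo-6-methyldec-3-ene.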